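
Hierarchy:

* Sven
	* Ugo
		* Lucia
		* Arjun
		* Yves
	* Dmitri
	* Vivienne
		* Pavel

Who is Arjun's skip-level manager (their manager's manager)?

Sven

Arjun reports to Ugo, and Ugo reports to Sven. So Arjun's skip-level manager is Sven.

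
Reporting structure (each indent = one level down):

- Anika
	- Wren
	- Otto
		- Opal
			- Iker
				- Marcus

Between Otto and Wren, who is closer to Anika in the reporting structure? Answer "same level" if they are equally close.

same level

Both Otto and Wren are 1 level below Anika.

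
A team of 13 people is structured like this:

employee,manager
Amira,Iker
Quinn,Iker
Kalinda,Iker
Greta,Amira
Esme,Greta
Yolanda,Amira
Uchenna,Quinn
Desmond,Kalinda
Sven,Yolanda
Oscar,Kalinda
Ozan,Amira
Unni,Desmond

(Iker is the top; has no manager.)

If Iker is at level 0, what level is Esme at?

3

Chain from Esme up to Iker: Esme → Greta → Amira → Iker. That is 3 steps up, so Esme is 3 levels below Iker.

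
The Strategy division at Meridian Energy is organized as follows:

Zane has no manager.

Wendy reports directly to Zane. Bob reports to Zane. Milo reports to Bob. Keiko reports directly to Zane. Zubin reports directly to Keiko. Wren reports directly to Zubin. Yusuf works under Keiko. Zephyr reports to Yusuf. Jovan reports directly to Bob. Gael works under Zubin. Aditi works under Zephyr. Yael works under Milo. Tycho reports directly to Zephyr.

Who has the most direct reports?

Direct-report counts: Zane has 3; Keiko has 2; Yusuf has 1; Zephyr has 2; Zubin has 2; Bob has 2; Milo has 1. The largest is 3, held by Zane.

Zane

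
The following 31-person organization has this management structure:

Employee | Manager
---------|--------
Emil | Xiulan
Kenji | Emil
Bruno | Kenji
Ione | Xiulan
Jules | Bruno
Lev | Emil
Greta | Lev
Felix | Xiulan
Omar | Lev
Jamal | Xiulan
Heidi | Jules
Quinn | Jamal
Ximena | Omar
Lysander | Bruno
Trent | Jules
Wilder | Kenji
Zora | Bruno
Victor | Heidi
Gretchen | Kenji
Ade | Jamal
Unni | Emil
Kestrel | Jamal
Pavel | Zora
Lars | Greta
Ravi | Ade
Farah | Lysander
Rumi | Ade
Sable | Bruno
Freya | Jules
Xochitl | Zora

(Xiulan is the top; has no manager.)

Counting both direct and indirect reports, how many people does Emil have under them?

21

Emil directly manages Kenji, Lev, Unni. Under Kenji: Gretchen, Wilder, Bruno, Sable, Zora, Xochitl, Pavel, Lysander, Farah, Jules, Freya, Trent, Heidi, Victor (14). Under Lev: Omar, Ximena, Greta, Lars (4). Unni has no reports. So Emil's organization is 3 direct reports plus everyone under them: 15 + 5 + 1 = 21.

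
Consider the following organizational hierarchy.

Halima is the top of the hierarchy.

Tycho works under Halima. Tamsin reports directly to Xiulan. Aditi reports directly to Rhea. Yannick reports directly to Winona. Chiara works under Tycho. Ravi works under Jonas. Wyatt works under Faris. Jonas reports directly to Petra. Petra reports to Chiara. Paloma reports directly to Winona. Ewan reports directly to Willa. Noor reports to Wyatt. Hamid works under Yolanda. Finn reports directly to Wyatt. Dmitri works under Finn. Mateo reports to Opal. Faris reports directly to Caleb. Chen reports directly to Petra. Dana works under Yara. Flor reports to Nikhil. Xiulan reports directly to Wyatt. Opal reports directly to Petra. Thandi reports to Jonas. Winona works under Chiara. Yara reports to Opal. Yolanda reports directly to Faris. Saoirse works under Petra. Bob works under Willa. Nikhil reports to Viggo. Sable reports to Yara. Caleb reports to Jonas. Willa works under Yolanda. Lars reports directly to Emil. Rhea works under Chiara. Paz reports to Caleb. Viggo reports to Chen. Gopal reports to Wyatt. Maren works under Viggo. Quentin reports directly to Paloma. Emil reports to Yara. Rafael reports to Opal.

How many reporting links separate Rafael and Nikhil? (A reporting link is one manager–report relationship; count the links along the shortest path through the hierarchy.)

Rafael is 2 levels below Petra, and Nikhil is 3 levels below Petra (their lowest common manager). The shortest path runs up from Rafael to Petra and back down to Nikhil: 2 + 3 = 5 links.

5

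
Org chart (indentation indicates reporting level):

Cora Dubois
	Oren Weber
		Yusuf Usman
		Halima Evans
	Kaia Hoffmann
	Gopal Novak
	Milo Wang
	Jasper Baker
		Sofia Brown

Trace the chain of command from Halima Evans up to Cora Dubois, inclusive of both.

Halima Evans reports to Oren Weber. Oren Weber reports to Cora Dubois. Cora Dubois is at the top.

Halima Evans -> Oren Weber -> Cora Dubois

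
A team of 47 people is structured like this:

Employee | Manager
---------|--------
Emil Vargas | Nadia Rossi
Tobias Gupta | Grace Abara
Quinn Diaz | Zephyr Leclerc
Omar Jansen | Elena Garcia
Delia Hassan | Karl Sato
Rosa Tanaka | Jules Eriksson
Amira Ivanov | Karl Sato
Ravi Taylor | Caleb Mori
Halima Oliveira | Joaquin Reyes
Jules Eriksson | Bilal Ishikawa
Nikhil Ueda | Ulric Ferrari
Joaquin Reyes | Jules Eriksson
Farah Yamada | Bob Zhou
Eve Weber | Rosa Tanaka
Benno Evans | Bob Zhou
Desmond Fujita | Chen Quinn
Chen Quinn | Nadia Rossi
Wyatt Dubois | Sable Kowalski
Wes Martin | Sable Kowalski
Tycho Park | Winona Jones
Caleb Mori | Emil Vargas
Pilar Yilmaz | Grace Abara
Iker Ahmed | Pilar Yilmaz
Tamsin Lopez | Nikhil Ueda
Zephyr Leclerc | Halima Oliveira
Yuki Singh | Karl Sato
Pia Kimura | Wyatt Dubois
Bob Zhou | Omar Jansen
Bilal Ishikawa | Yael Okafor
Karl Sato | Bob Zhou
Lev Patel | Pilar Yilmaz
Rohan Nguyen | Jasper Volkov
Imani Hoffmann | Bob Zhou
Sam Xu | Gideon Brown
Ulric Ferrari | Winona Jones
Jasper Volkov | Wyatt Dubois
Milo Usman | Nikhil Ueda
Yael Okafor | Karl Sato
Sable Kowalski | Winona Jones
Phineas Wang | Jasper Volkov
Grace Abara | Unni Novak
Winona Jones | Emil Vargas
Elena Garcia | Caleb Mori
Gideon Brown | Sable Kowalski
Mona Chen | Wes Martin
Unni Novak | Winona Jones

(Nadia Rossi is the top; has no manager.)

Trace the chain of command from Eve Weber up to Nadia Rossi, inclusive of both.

Eve Weber reports to Rosa Tanaka. Rosa Tanaka reports to Jules Eriksson. Jules Eriksson reports to Bilal Ishikawa. Bilal Ishikawa reports to Yael Okafor. Yael Okafor reports to Karl Sato. Karl Sato reports to Bob Zhou. Bob Zhou reports to Omar Jansen. Omar Jansen reports to Elena Garcia. Elena Garcia reports to Caleb Mori. Caleb Mori reports to Emil Vargas. Emil Vargas reports to Nadia Rossi. Nadia Rossi is at the top.

Eve Weber -> Rosa Tanaka -> Jules Eriksson -> Bilal Ishikawa -> Yael Okafor -> Karl Sato -> Bob Zhou -> Omar Jansen -> Elena Garcia -> Caleb Mori -> Emil Vargas -> Nadia Rossi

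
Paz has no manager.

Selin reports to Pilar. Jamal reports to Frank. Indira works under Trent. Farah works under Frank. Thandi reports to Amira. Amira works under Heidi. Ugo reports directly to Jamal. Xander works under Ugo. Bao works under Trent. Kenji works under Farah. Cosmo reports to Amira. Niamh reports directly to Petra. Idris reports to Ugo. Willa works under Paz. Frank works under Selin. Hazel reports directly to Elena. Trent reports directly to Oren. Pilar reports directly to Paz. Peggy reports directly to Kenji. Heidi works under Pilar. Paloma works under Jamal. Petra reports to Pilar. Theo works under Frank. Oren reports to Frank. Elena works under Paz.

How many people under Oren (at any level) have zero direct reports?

The people in Oren's organization with no one reporting to them are Bao, Indira. That is 2.

2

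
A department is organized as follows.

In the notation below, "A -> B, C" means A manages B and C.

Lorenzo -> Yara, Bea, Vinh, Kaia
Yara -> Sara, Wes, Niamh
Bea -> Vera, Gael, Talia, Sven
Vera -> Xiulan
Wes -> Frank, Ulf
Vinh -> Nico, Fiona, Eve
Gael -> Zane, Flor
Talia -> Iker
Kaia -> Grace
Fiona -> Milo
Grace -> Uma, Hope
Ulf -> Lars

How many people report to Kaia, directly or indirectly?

Kaia directly manages Grace. Under Grace: Hope, Uma (2). That's 3 in total.

3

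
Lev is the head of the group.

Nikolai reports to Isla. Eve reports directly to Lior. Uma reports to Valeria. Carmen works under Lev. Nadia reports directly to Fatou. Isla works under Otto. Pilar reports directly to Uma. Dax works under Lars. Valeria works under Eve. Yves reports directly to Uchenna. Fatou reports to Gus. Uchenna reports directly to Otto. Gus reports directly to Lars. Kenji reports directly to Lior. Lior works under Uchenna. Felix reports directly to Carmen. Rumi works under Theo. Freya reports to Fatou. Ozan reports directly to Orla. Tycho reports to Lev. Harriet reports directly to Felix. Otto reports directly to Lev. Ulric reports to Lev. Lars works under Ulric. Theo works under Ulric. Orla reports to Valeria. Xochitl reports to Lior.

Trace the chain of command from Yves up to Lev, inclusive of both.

Yves reports to Uchenna. Uchenna reports to Otto. Otto reports to Lev. Lev is at the top.

Yves -> Uchenna -> Otto -> Lev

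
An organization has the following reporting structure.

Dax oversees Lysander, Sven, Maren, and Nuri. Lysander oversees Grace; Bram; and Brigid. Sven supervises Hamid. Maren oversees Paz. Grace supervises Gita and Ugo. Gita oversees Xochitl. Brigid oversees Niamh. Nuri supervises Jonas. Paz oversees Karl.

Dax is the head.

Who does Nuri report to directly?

Nuri reports directly to Dax.

Dax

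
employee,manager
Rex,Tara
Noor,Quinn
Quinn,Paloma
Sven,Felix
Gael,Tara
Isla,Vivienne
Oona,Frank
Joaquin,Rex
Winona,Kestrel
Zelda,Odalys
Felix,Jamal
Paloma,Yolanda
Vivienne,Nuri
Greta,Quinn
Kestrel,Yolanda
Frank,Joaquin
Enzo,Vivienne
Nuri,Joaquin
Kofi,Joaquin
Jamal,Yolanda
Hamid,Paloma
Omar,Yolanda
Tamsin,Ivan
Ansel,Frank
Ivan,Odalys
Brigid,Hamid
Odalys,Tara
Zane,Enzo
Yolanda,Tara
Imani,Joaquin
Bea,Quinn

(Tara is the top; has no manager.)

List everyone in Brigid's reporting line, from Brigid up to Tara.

Brigid reports to Hamid. Hamid reports to Paloma. Paloma reports to Yolanda. Yolanda reports to Tara. Tara is at the top.

Brigid -> Hamid -> Paloma -> Yolanda -> Tara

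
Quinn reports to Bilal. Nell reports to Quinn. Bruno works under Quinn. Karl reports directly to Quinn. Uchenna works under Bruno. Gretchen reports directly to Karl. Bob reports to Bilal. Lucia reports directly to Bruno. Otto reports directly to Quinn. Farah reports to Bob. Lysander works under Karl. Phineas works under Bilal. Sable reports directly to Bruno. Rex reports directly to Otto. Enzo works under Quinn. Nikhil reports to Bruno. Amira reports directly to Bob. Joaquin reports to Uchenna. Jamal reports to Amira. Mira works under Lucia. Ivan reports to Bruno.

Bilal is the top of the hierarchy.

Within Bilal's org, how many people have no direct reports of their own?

13

The people in Bilal's organization with no one reporting to them are Phineas, Jamal, Farah, Enzo, Rex, Lysander, Gretchen, Ivan, Nikhil, Sable, Mira, Joaquin, Nell. That is 13.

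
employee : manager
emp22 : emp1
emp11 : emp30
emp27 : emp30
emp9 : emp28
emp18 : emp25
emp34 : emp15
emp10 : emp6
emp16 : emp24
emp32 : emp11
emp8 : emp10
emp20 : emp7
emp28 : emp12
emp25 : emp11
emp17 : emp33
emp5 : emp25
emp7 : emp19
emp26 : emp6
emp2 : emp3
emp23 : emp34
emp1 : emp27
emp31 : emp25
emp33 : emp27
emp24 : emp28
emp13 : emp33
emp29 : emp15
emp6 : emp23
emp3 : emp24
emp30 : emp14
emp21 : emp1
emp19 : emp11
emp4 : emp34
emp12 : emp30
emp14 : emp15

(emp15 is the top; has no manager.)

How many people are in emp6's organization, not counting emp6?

3

emp6 directly manages emp10, emp26. Under emp10: emp8 (1). emp26 has no reports. So emp6's organization is 2 direct reports plus everyone under them: 2 + 1 = 3.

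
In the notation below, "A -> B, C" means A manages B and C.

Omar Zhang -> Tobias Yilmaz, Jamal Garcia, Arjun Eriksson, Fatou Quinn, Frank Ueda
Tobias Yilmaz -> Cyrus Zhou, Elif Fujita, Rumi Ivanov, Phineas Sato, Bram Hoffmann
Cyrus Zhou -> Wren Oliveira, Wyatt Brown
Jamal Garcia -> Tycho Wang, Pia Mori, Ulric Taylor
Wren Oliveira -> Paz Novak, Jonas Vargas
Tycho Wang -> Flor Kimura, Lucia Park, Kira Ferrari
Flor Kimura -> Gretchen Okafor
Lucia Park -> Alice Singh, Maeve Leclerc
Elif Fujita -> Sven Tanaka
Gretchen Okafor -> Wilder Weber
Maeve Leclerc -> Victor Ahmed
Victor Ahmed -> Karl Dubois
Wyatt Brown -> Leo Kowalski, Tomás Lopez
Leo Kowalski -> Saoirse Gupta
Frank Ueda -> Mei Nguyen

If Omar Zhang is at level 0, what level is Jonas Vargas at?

Chain from Jonas Vargas up to Omar Zhang: Jonas Vargas → Wren Oliveira → Cyrus Zhou → Tobias Yilmaz → Omar Zhang. That is 4 steps up, so Jonas Vargas is 4 levels below Omar Zhang.

4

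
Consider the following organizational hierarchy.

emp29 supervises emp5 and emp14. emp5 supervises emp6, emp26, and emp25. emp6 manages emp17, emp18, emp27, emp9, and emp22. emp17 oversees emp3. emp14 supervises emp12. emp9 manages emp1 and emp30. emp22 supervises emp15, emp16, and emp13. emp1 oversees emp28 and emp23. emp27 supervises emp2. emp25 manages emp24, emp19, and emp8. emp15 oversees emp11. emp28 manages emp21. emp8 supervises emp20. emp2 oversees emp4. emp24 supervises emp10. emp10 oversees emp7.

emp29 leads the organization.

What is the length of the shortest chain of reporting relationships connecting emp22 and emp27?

emp22 is 1 level below emp6, and emp27 is 1 level below emp6 (their lowest common manager). The shortest path runs up from emp22 to emp6 and back down to emp27: 1 + 1 = 2 links.

2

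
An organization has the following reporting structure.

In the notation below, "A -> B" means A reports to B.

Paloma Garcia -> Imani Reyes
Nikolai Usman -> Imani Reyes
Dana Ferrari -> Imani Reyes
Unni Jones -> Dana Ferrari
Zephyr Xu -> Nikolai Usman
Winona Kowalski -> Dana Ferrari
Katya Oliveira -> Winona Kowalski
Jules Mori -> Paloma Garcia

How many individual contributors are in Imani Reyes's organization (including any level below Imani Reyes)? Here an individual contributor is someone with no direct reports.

4

The people in Imani Reyes's organization with no one reporting to them are Katya Oliveira, Unni Jones, Zephyr Xu, Jules Mori. That is 4.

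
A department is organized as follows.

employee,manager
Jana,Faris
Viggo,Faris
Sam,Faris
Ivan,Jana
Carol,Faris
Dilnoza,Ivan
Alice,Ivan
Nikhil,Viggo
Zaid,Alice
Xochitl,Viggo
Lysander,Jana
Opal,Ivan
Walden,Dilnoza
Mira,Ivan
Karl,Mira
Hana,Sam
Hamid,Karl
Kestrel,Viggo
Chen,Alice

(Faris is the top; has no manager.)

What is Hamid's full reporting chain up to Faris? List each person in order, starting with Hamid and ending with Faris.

Hamid reports to Karl. Karl reports to Mira. Mira reports to Ivan. Ivan reports to Jana. Jana reports to Faris. Faris is at the top.

Hamid -> Karl -> Mira -> Ivan -> Jana -> Faris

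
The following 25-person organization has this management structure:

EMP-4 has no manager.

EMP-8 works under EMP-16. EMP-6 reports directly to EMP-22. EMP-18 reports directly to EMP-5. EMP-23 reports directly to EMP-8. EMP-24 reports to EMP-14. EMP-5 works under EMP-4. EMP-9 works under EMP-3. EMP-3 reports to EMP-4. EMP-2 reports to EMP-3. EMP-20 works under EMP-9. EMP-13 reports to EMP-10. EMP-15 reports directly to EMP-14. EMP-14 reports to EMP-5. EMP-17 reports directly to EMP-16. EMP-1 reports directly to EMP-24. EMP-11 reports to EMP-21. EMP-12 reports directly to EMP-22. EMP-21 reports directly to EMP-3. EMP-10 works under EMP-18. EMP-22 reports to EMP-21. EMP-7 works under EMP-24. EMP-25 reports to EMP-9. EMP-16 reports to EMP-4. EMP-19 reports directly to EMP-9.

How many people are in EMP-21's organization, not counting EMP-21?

EMP-21 directly manages EMP-22, EMP-11. Under EMP-22: EMP-12, EMP-6 (2). EMP-11 has no reports. So EMP-21's organization is 2 direct reports plus everyone under them: 3 + 1 = 4.

4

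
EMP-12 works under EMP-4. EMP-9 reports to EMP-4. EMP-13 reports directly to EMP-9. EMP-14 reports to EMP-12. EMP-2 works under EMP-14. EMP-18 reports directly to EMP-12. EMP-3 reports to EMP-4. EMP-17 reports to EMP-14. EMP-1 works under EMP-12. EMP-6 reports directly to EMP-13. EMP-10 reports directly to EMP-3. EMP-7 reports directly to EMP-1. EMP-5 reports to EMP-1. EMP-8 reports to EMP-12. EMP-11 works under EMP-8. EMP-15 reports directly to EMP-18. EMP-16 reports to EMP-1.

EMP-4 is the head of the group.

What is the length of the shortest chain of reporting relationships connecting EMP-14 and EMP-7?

EMP-14 is 1 level below EMP-12, and EMP-7 is 2 levels below EMP-12 (their lowest common manager). The shortest path runs up from EMP-14 to EMP-12 and back down to EMP-7: 1 + 2 = 3 links.

3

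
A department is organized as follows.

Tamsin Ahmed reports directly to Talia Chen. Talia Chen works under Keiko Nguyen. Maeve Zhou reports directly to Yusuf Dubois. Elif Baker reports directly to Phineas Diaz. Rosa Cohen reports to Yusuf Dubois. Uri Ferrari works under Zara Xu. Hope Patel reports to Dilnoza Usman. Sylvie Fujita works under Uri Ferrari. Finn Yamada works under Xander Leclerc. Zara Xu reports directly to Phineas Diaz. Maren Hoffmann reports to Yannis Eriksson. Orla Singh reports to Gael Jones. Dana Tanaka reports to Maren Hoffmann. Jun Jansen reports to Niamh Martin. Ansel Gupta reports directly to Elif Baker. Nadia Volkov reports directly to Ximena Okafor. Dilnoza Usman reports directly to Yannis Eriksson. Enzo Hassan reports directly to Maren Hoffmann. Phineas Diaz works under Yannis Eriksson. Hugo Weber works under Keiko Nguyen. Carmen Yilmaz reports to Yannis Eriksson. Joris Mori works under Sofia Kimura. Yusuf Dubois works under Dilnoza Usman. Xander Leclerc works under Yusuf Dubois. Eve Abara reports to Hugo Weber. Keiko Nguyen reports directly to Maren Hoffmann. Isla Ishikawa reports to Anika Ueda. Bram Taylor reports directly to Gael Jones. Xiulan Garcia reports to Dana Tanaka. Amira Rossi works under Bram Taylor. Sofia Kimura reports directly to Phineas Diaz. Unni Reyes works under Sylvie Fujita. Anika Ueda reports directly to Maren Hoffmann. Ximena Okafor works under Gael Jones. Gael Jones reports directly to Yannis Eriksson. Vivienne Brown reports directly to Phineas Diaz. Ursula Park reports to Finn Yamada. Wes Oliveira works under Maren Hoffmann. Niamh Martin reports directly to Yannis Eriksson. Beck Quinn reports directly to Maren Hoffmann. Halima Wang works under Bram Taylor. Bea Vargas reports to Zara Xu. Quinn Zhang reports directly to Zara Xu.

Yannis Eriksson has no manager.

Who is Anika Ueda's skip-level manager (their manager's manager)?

Anika Ueda reports to Maren Hoffmann, and Maren Hoffmann reports to Yannis Eriksson. So Anika Ueda's skip-level manager is Yannis Eriksson.

Yannis Eriksson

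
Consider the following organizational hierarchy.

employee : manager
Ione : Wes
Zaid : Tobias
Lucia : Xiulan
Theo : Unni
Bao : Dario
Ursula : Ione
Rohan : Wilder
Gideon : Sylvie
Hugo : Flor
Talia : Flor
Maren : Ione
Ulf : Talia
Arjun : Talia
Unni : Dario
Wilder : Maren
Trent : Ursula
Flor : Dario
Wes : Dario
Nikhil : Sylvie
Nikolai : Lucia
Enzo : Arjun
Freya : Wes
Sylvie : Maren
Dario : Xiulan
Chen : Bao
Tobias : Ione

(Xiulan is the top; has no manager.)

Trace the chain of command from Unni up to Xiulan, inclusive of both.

Unni -> Dario -> Xiulan

Unni reports to Dario. Dario reports to Xiulan. Xiulan is at the top.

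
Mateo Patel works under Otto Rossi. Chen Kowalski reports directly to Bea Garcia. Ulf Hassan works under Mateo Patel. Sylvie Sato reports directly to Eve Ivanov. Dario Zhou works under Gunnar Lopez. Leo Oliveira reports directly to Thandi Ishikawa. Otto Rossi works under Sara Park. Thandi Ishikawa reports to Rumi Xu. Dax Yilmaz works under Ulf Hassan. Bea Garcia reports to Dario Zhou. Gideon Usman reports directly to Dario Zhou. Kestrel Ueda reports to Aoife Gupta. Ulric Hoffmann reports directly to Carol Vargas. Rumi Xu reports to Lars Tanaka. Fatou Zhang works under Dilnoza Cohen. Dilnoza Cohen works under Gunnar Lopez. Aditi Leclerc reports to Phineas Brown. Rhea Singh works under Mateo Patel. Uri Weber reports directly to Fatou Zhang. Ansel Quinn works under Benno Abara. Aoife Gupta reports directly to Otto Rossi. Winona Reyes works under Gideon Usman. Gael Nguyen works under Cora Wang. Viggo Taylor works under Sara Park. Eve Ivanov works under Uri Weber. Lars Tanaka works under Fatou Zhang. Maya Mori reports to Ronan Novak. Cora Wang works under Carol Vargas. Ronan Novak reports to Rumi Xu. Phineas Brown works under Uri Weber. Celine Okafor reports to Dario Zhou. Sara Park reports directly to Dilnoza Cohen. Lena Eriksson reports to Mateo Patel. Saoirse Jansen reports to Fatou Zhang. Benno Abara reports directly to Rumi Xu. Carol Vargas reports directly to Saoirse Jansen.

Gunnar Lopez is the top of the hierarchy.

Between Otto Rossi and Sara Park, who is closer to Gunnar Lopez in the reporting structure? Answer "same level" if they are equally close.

Otto Rossi is 3 levels below Gunnar Lopez; Sara Park is 2. Sara Park is higher.

Sara Park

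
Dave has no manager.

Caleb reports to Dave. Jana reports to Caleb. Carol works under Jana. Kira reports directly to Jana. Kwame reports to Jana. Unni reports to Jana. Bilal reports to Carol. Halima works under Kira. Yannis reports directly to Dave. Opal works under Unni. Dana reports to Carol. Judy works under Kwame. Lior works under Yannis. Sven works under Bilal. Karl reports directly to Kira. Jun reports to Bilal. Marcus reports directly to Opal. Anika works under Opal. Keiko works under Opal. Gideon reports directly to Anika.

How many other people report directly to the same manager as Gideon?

Gideon reports to Anika, and Anika has no other direct reports. Gideon has 0 peers.

0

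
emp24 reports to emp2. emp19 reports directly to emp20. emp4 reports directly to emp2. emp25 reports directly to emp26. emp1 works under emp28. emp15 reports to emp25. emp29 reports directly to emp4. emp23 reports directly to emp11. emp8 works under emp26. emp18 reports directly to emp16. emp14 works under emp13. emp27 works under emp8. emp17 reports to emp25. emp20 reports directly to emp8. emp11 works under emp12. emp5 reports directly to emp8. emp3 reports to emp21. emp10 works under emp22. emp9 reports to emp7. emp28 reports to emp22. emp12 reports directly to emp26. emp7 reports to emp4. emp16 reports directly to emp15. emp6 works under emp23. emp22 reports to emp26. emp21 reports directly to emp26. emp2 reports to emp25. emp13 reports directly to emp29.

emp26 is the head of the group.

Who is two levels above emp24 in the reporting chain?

emp24 reports to emp2, and emp2 reports to emp25. So emp24's skip-level manager is emp25.

emp25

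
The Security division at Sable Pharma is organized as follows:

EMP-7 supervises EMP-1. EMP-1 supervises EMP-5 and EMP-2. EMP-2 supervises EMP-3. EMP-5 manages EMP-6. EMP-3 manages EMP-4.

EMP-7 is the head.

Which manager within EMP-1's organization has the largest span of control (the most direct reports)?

Direct-report counts within EMP-1's organization: EMP-1 has 2; EMP-5 has 1; EMP-2 has 1; EMP-3 has 1. The largest is 2, held by EMP-1.

EMP-1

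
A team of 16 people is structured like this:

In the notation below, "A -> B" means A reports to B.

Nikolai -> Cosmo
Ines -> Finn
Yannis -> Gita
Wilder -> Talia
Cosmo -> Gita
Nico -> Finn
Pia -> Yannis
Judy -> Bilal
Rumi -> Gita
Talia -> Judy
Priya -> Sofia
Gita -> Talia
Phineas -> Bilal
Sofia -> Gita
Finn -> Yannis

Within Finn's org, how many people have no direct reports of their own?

2

The people in Finn's organization with no one reporting to them are Nico, Ines. That is 2.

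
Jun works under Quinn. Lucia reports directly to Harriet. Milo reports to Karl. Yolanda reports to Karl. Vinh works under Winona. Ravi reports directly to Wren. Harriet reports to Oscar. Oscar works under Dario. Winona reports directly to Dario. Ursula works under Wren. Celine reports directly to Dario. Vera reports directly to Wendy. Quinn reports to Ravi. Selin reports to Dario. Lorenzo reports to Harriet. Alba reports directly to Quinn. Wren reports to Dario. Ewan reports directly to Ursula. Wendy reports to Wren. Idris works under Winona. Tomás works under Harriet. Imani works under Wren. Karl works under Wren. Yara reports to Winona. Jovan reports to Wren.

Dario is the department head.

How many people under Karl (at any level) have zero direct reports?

The people in Karl's organization with no one reporting to them are Milo, Yolanda. That is 2.

2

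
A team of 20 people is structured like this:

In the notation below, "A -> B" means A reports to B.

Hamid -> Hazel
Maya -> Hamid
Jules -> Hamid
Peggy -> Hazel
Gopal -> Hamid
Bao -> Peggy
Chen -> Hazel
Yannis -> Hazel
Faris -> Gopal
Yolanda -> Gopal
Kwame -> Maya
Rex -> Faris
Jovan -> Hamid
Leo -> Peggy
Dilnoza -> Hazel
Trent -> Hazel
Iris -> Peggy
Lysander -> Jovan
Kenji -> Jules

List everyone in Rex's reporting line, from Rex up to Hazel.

Rex -> Faris -> Gopal -> Hamid -> Hazel

Rex reports to Faris. Faris reports to Gopal. Gopal reports to Hamid. Hamid reports to Hazel. Hazel is at the top.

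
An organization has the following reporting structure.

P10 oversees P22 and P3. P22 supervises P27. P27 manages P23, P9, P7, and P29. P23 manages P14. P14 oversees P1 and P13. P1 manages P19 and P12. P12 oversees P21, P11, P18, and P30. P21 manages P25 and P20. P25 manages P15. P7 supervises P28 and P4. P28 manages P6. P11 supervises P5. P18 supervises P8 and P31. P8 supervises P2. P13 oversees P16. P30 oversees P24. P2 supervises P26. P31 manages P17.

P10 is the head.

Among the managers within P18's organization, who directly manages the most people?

Direct-report counts within P18's organization: P18 has 2; P31 has 1; P8 has 1; P2 has 1. The largest is 2, held by P18.

P18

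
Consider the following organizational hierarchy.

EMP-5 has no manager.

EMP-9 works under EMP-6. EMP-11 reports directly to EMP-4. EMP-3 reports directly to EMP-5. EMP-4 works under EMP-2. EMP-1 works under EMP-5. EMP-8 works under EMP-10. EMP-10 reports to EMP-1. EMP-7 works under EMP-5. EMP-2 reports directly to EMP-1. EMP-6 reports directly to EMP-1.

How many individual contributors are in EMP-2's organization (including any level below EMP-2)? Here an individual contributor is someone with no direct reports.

The only person in EMP-2's organization with no one reporting to them is EMP-11. That is 1.

1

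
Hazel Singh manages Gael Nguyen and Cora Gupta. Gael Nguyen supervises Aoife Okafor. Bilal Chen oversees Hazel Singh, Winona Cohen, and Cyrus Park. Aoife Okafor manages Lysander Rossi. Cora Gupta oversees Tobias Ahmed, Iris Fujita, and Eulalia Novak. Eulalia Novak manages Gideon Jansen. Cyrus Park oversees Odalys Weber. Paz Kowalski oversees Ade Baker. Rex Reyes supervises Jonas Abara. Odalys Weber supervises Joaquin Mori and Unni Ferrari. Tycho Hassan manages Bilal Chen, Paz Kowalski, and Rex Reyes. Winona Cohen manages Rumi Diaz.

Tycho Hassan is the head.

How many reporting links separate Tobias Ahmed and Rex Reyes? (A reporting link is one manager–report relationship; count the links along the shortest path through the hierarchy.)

Tobias Ahmed is 4 levels below Tycho Hassan, and Rex Reyes is 1 level below Tycho Hassan (their lowest common manager). The shortest path runs up from Tobias Ahmed to Tycho Hassan and back down to Rex Reyes: 4 + 1 = 5 links.

5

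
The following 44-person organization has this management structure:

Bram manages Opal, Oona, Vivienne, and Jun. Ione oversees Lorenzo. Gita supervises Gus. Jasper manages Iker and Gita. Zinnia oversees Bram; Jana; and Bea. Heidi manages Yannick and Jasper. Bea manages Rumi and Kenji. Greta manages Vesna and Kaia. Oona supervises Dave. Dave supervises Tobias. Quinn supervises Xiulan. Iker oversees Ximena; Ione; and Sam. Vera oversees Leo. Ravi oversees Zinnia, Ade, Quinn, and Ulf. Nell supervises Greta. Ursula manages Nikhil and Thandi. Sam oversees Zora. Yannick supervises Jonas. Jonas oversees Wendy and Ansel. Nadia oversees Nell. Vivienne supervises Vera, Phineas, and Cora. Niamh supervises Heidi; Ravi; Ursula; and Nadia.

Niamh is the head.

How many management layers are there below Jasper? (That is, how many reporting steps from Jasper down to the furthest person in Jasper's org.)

The longest chain under Jasper runs Jasper → Iker → Ione → Lorenzo, which is 3 levels below Jasper.

3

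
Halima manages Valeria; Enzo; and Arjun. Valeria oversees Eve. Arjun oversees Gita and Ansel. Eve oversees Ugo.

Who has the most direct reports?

Halima

Direct-report counts: Halima has 3; Valeria has 1; Eve has 1; Arjun has 2. The largest is 3, held by Halima.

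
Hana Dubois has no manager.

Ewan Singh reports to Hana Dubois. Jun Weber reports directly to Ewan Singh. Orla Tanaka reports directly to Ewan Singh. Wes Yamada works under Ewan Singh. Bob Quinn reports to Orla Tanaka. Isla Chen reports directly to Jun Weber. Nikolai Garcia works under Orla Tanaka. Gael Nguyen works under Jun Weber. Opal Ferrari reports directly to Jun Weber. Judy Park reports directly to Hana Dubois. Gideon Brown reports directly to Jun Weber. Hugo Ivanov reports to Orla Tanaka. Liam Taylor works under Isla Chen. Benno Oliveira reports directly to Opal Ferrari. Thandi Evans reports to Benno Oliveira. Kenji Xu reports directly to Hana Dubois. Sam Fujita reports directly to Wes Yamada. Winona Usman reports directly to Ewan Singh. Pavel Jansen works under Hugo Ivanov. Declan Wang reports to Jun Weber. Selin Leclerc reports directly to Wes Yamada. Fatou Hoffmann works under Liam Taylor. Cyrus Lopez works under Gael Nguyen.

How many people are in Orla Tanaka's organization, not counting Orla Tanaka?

4

Orla Tanaka directly manages Bob Quinn, Nikolai Garcia, Hugo Ivanov. Bob Quinn has no reports. Nikolai Garcia has no reports. Under Hugo Ivanov: Pavel Jansen (1). So Orla Tanaka's organization is 3 direct reports plus everyone under them: 1 + 1 + 2 = 4.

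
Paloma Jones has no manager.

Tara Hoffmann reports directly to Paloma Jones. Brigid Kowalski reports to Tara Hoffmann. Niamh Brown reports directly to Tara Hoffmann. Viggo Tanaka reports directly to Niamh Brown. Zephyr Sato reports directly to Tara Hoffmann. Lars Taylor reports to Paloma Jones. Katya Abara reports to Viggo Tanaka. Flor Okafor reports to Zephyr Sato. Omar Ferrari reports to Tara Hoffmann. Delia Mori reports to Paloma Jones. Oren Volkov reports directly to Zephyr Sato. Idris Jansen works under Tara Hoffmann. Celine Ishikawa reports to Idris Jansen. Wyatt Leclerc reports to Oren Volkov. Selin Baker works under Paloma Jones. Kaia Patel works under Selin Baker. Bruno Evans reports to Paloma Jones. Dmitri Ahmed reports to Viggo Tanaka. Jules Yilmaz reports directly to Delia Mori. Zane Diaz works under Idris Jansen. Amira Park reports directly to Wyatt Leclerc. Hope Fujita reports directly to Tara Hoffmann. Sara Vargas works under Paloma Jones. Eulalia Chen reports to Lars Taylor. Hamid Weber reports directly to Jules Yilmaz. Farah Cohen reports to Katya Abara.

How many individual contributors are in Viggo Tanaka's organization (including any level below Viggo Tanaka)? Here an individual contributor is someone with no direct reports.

The people in Viggo Tanaka's organization with no one reporting to them are Dmitri Ahmed, Farah Cohen. That is 2.

2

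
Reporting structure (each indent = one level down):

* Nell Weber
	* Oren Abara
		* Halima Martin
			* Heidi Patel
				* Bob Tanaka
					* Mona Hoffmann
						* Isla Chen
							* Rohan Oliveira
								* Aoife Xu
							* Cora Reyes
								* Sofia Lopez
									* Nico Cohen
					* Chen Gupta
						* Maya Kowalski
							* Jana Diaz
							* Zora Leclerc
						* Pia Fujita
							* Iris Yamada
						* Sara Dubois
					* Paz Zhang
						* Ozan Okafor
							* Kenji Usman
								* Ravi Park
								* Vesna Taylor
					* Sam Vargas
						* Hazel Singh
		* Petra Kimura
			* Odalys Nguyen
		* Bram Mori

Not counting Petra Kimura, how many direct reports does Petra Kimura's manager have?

Petra Kimura reports to Oren Abara. Oren Abara's other direct reports are Halima Martin, Bram Mori — 2 peers.

2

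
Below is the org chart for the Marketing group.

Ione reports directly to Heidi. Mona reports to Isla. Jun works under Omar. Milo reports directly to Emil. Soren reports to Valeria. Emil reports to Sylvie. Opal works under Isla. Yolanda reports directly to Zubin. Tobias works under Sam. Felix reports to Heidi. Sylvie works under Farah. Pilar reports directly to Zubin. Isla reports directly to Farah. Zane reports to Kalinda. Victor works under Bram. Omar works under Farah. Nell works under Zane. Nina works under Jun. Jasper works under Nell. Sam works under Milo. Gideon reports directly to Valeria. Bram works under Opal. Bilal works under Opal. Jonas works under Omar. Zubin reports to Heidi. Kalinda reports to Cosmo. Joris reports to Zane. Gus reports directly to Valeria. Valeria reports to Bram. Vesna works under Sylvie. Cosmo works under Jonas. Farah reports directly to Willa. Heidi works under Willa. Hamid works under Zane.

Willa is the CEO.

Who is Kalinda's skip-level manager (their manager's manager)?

Kalinda reports to Cosmo, and Cosmo reports to Jonas. So Kalinda's skip-level manager is Jonas.

Jonas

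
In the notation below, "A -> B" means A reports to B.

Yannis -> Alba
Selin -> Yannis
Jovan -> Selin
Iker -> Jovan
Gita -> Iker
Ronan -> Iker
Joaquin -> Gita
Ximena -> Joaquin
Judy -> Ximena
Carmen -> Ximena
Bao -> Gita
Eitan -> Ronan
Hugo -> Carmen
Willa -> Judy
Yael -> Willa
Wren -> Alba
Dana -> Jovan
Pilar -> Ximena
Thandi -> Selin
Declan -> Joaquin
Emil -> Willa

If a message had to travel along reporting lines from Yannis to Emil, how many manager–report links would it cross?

9

Emil is in Yannis's organization: the chain from Emil up to Yannis is Emil → Willa → Judy → Ximena → Joaquin → Gita → Iker → Jovan → Selin → Yannis, which is 9 links.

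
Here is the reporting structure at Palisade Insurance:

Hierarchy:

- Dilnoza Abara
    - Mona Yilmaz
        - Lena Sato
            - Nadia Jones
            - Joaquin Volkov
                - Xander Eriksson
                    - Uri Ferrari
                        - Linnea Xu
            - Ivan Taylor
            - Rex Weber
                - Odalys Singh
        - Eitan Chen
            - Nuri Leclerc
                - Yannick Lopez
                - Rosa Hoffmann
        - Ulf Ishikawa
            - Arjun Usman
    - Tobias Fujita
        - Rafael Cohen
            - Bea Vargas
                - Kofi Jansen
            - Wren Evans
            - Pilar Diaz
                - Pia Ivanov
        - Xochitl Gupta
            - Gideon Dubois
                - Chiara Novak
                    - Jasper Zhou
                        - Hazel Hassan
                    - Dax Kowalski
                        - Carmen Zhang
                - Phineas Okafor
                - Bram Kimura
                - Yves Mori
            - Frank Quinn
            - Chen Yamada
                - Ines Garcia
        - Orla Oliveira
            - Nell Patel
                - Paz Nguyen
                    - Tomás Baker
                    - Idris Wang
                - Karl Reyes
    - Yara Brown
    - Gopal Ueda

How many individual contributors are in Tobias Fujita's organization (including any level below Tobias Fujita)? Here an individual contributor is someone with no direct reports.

The people in Tobias Fujita's organization with no one reporting to them are Karl Reyes, Idris Wang, Tomás Baker, Ines Garcia, Frank Quinn, Yves Mori, Bram Kimura, Phineas Okafor, Carmen Zhang, Hazel Hassan, Pia Ivanov, Wren Evans, Kofi Jansen. That is 13.

13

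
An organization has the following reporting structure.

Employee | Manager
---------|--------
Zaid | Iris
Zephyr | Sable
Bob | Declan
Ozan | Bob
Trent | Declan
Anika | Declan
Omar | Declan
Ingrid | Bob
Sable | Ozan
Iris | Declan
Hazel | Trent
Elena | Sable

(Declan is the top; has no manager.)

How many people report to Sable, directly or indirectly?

Sable directly manages Elena, Zephyr. Elena has no reports. Zephyr has no reports. So Sable's organization is 2 direct reports plus everyone under them: 1 + 1 = 2.

2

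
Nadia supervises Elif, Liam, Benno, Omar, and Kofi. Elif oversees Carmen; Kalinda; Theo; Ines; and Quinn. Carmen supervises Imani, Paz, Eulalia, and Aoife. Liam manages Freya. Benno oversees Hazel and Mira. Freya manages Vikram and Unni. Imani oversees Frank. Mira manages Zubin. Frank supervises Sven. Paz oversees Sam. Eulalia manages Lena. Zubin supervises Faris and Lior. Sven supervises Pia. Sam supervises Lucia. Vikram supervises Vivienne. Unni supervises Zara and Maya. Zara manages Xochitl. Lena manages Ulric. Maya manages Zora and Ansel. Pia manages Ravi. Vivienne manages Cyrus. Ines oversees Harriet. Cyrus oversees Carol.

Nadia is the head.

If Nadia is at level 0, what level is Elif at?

Chain from Elif up to Nadia: Elif → Nadia. That is 1 step up, so Elif is 1 level below Nadia.

1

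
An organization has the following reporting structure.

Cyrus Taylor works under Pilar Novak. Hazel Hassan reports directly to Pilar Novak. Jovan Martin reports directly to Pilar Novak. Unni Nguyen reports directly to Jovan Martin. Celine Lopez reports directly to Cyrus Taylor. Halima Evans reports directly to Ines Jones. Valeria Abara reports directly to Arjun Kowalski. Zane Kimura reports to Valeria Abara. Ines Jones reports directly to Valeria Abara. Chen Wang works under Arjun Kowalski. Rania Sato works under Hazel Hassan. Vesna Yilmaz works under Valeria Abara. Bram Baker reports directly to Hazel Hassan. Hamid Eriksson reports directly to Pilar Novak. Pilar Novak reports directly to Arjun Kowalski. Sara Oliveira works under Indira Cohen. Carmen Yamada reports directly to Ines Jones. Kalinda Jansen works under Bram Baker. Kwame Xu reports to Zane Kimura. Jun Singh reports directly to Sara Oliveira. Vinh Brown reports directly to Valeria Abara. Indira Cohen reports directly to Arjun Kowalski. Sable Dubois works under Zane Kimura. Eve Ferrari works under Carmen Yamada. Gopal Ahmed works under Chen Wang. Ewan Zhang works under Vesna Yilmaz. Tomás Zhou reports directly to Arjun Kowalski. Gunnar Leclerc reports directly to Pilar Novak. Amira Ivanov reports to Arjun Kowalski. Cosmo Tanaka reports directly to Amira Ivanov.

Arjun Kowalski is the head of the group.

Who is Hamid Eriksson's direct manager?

Hamid Eriksson reports directly to Pilar Novak.

Pilar Novak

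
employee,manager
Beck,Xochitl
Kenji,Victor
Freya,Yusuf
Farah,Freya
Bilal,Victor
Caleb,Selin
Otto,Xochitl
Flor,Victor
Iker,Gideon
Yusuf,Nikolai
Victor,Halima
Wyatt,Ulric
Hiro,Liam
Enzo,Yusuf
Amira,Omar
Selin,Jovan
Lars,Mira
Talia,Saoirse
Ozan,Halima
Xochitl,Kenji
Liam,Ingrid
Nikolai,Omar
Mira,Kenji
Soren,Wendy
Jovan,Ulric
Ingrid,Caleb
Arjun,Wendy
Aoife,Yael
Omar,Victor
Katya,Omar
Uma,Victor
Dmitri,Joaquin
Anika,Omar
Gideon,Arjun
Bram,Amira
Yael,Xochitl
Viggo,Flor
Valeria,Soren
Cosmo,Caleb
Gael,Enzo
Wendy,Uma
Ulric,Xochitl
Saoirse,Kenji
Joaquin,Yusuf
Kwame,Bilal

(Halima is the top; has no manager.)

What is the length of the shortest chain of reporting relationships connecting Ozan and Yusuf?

Ozan is 1 level below Halima, and Yusuf is 4 levels below Halima (their lowest common manager). The shortest path runs up from Ozan to Halima and back down to Yusuf: 1 + 4 = 5 links.

5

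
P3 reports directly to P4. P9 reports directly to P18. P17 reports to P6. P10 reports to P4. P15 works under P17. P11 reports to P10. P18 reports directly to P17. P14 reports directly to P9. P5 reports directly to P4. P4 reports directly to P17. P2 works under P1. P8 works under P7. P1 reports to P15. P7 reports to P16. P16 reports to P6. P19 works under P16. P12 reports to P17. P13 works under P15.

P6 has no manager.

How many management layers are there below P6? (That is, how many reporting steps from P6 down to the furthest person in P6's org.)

4

The longest chain under P6 runs P6 → P17 → P4 → P10 → P11, which is 4 levels below P6.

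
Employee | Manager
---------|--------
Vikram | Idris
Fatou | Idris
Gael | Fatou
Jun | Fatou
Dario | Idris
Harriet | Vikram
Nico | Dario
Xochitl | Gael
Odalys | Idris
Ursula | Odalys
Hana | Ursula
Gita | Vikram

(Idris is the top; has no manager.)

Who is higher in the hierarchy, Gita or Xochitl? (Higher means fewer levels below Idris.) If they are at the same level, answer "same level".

Gita

Gita is 2 levels below Idris; Xochitl is 3. Gita is higher.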